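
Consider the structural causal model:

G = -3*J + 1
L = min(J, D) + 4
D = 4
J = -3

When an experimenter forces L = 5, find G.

The intervention breaks the incoming arrows to L: L = min(J, D) + 4 no longer applies, and L = 5.
G is not downstream of the intervention, so its value is determined by the original equations.
G = -3*J + 1  [with J=-3]  = 10

10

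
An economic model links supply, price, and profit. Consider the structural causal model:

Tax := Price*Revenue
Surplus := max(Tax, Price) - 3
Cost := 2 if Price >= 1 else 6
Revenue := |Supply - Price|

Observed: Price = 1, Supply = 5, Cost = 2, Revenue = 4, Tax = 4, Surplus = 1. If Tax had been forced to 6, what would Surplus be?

The intervention breaks the incoming arrows to Tax: Tax := Price*Revenue no longer applies, and Tax = 6.
Surplus = max(Tax, Price) - 3  [with Tax=6, Price=1]  = 3

3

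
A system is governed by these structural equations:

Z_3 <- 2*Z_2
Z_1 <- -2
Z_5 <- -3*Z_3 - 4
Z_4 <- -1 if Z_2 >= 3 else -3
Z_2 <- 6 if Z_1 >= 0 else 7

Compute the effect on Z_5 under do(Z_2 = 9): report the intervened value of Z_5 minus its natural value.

-12

do(Z_2=9) replaces the equation Z_2 <- 6 if Z_1 >= 0 else 7 with the constant Z_2 = 9.
Z_3 = 2*Z_2  [with Z_2=9]  = 18
Z_5 = -3*Z_3 - 4  [with Z_3=18]  = -58
Without intervention: Z_2 = 6 if Z_1 >= 0 else 7  [with Z_1=-2]  = 7; Z_3 = 2*Z_2  [with Z_2=7]  = 14; Z_5 = -3*Z_3 - 4  [with Z_3=14]  = -46.
Change = -58 − (-46) = -12.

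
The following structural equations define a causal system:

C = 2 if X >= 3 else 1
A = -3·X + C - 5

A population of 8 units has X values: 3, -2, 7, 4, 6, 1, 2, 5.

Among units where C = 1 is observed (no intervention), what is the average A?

Conditioning on C=1 selects the 3 unit(s) with X ∈ {-2, 1, 2}. Their A values: 2, -7, -10. Mean = -5.

-5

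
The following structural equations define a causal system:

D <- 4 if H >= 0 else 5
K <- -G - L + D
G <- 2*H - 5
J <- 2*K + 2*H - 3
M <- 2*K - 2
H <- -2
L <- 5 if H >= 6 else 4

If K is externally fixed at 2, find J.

The intervention breaks the incoming arrows to K: K <- -G - L + D no longer applies, and K = 2.
J = 2*K + 2*H - 3  [with K=2, H=-2]  = -3

-3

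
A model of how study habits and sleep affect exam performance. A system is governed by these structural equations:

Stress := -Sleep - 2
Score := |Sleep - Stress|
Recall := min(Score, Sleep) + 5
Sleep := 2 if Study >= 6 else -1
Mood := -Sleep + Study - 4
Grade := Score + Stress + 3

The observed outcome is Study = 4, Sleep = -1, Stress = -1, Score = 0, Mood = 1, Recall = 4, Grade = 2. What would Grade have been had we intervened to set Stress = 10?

The intervention breaks the incoming arrows to Stress: Stress := -Sleep - 2 no longer applies, and Stress = 10.
Sleep = 2 if Study >= 6 else -1  [with Study=4]  = -1
Score = |Sleep - Stress|  [with Sleep=-1, Stress=10]  = 11
Grade = Score + Stress + 3  [with Score=11, Stress=10]  = 24

24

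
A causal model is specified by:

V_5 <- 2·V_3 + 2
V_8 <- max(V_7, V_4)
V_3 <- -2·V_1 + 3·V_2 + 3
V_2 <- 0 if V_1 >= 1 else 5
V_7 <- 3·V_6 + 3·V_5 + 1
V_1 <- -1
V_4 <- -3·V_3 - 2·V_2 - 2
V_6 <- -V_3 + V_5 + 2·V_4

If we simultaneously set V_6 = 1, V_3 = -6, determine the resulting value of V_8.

6

Setting V_6 = 1, V_3 = -6 by intervention discards those variables' equations.
V_2 = 0 if V_1 >= 1 else 5  [with V_1=-1]  = 5
V_4 = -3·V_3 - 2·V_2 - 2  [with V_3=-6, V_2=5]  = 6
V_5 = 2·V_3 + 2  [with V_3=-6]  = -10
V_7 = 3·V_6 + 3·V_5 + 1  [with V_6=1, V_5=-10]  = -26
V_8 = max(V_7, V_4)  [with V_7=-26, V_4=6]  = 6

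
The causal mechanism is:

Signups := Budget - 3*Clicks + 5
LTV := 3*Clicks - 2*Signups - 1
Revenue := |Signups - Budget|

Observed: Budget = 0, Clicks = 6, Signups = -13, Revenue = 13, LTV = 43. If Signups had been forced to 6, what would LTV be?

5

do(Signups=6) replaces the equation Signups := Budget - 3*Clicks + 5 with the constant Signups = 6.
LTV = 3*Clicks - 2*Signups - 1  [with Clicks=6, Signups=6]  = 5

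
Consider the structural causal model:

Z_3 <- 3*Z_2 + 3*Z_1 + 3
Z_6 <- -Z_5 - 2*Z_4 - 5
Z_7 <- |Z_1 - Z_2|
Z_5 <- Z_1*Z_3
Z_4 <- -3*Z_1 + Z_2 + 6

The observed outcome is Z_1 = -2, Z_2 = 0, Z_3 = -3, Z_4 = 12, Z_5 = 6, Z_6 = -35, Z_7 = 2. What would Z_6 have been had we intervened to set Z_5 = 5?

The intervention breaks the incoming arrows to Z_5: Z_5 <- Z_1*Z_3 no longer applies, and Z_5 = 5.
Z_4 = -3*Z_1 + Z_2 + 6  [with Z_1=-2, Z_2=0]  = 12
Z_6 = -Z_5 - 2*Z_4 - 5  [with Z_5=5, Z_4=12]  = -34

-34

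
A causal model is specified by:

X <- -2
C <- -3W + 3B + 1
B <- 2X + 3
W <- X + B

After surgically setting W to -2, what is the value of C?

4

The intervention breaks the incoming arrows to W: W <- X + B no longer applies, and W = -2.
B = 2X + 3  [with X=-2]  = -1
C = -3W + 3B + 1  [with W=-2, B=-1]  = 4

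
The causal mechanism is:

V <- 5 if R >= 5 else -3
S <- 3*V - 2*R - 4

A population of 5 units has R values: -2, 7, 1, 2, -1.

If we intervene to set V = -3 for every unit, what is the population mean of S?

-15.8

Every unit gets V=-3 under the intervention. S values become -9, -27, -15, -17, -11; E[S|do(V=-3)] = -15.8.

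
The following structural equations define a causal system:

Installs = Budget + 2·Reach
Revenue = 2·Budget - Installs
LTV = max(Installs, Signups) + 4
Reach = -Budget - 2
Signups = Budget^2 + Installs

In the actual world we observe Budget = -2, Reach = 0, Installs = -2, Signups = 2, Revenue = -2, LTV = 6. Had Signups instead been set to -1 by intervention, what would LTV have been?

3

Under do(Signups=-1), the mechanism Signups = Budget^2 + Installs is discarded; Signups is fixed at -1.
Reach = -Budget - 2  [with Budget=-2]  = 0
Installs = Budget + 2·Reach  [with Budget=-2, Reach=0]  = -2
LTV = max(Installs, Signups) + 4  [with Installs=-2, Signups=-1]  = 3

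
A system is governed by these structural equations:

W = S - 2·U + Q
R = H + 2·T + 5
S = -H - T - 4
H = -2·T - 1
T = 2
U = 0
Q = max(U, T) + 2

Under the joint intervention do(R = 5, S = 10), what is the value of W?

Setting R = 5, S = 10 by intervention discards those variables' equations.
Q = max(U, T) + 2  [with U=0, T=2]  = 4
W = S - 2·U + Q  [with S=10, U=0, Q=4]  = 14

14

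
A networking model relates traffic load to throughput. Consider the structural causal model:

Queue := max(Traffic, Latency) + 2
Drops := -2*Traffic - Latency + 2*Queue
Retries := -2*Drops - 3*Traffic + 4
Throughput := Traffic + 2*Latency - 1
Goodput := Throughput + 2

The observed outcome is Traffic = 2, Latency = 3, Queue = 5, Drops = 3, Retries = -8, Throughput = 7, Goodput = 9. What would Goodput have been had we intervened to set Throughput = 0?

Intervening sets Throughput = 0 and removes its equation (Throughput := Traffic + 2*Latency - 1).
Goodput = Throughput + 2  [with Throughput=0]  = 2

2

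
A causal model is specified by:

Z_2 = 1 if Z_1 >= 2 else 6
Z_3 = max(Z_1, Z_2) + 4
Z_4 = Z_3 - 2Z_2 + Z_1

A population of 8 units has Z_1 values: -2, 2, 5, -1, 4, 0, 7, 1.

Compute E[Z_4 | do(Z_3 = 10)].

5

do(Z_3=10) breaks Z_3's dependence on Z_1. With Z_3=10 fixed, Z_4 across the units is -4, 10, 13, -3, 12, -2, 15, -1, mean 5.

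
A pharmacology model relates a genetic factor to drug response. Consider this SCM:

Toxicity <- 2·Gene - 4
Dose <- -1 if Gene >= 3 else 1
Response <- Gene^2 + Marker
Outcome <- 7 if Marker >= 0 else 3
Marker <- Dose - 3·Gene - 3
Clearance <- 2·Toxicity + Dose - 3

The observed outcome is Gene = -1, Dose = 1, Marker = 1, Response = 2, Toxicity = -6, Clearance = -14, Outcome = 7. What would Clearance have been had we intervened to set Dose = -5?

Under do(Dose=-5), the mechanism Dose <- -1 if Gene >= 3 else 1 is discarded; Dose is fixed at -5.
Toxicity = 2·Gene - 4  [with Gene=-1]  = -6
Clearance = 2·Toxicity + Dose - 3  [with Toxicity=-6, Dose=-5]  = -20

-20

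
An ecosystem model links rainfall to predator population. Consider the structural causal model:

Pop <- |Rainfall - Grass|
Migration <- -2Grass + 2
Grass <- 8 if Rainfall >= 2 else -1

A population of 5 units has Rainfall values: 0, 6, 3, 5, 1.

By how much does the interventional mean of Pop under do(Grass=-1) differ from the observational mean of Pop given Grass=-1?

do(Grass=-1) breaks Grass's dependence on Rainfall. With Grass=-1 fixed, Pop across the units is 1, 7, 4, 6, 2, mean 4.
E[Pop|Grass=-1] averages over only the 2 units with Grass=-1 (Rainfall = 0, 1): Pop = 1, 2, mean 1.5.
Difference = 4 − 1.5 = 2.5.

2.5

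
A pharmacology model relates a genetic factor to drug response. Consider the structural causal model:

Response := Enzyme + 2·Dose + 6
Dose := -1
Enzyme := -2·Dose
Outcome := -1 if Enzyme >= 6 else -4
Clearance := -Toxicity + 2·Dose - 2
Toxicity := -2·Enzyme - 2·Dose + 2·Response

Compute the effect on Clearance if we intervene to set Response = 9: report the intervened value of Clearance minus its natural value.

-6

do(Response=9) replaces the equation Response := Enzyme + 2·Dose + 6 with the constant Response = 9.
Enzyme = -2·Dose  [with Dose=-1]  = 2
Toxicity = -2·Enzyme - 2·Dose + 2·Response  [with Enzyme=2, Dose=-1, Response=9]  = 16
Clearance = -Toxicity + 2·Dose - 2  [with Toxicity=16, Dose=-1]  = -20
Without intervention: Enzyme = -2·Dose  [with Dose=-1]  = 2; Response = Enzyme + 2·Dose + 6  [with Enzyme=2, Dose=-1]  = 6; Toxicity = -2·Enzyme - 2·Dose + 2·Response  [with Enzyme=2, Dose=-1, Response=6]  = 10; Clearance = -Toxicity + 2·Dose - 2  [with Toxicity=10, Dose=-1]  = -14.
Change = -20 − (-14) = -6.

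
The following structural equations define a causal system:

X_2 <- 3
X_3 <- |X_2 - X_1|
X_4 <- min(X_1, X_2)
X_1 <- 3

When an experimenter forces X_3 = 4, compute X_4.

3

The intervention breaks the incoming arrows to X_3: X_3 <- |X_2 - X_1| no longer applies, and X_3 = 4.
X_4 is not downstream of the intervention, so its value is determined by the original equations.
X_4 = min(X_1, X_2)  [with X_1=3, X_2=3]  = 3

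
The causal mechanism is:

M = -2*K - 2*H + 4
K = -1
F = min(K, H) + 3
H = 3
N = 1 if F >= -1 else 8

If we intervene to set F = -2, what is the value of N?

Intervening sets F = -2 and removes its equation (F = min(K, H) + 3).
N = 1 if F >= -1 else 8  [with F=-2]  = 8

8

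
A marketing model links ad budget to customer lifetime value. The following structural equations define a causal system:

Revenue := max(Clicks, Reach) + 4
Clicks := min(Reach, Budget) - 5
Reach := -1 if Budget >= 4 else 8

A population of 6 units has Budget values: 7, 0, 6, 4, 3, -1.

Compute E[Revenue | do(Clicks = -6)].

Every unit gets Clicks=-6 under the intervention. Revenue values become 3, 12, 3, 3, 12, 12; E[Revenue|do(Clicks=-6)] = 7.5.

7.5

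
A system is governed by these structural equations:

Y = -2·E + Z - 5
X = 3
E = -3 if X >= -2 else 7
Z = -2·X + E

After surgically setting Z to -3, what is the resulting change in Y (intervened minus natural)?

The intervention breaks the incoming arrows to Z: Z = -2·X + E no longer applies, and Z = -3.
E = -3 if X >= -2 else 7  [with X=3]  = -3
Y = -2·E + Z - 5  [with E=-3, Z=-3]  = -2
Without intervention: E = -3 if X >= -2 else 7  [with X=3]  = -3; Z = -2·X + E  [with X=3, E=-3]  = -9; Y = -2·E + Z - 5  [with E=-3, Z=-9]  = -8.
Change = -2 − (-8) = 6.

6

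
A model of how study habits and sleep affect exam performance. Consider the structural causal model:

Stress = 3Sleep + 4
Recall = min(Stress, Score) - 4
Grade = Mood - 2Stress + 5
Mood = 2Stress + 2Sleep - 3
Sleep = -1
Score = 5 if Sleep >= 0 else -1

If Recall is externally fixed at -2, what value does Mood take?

-3

The intervention breaks the incoming arrows to Recall: Recall = min(Stress, Score) - 4 no longer applies, and Recall = -2.
Since Mood is not a descendant of the intervened variable, it is unaffected.
Stress = 3Sleep + 4  [with Sleep=-1]  = 1
Mood = 2Stress + 2Sleep - 3  [with Stress=1, Sleep=-1]  = -3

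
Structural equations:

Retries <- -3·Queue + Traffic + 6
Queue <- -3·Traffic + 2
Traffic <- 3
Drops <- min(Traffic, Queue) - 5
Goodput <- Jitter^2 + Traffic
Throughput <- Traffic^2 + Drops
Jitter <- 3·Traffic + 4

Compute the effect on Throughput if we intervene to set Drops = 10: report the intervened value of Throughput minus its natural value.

The intervention breaks the incoming arrows to Drops: Drops <- min(Traffic, Queue) - 5 no longer applies, and Drops = 10.
Throughput = Traffic^2 + Drops  [with Traffic=3, Drops=10]  = 19
Without intervention: Queue = -3·Traffic + 2  [with Traffic=3]  = -7; Drops = min(Traffic, Queue) - 5  [with Traffic=3, Queue=-7]  = -12; Throughput = Traffic^2 + Drops  [with Traffic=3, Drops=-12]  = -3.
Change = 19 − (-3) = 22.

22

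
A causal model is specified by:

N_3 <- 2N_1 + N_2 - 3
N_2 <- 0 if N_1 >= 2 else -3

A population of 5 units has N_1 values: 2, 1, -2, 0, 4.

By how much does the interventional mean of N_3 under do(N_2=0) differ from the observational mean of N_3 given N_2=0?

-4

The intervention sets N_2=0 in all 5 units regardless of N_1. Recomputing N_3 per unit gives 1, -1, -7, -3, 5; average -1.
E[N_3|N_2=0] averages over only the 2 units with N_2=0 (N_1 = 2, 4): N_3 = 1, 5, mean 3.
Difference = -1 − 3 = -4.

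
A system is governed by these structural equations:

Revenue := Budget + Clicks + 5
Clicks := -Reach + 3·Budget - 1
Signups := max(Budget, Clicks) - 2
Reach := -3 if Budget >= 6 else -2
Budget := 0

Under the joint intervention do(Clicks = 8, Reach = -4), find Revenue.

13

Setting Clicks = 8, Reach = -4 by intervention discards those variables' equations.
Revenue = Budget + Clicks + 5  [with Budget=0, Clicks=8]  = 13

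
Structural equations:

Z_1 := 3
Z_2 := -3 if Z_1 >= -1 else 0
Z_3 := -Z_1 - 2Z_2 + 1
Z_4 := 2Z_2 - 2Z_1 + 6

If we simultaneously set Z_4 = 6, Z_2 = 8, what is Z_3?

-18

Setting Z_4 = 6, Z_2 = 8 by intervention discards those variables' equations.
Z_3 = -Z_1 - 2Z_2 + 1  [with Z_1=3, Z_2=8]  = -18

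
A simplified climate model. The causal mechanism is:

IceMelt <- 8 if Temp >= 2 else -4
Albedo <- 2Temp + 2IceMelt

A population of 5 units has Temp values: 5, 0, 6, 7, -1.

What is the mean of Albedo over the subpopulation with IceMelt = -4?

Observing IceMelt=-4 restricts to units where IceMelt's equation naturally yields -4: Temp ∈ {0, -1}. In that subpopulation Albedo = -8, -10, mean -9.

-9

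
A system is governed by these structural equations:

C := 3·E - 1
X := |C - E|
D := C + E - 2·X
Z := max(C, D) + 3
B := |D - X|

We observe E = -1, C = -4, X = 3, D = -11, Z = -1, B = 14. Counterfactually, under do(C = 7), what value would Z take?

do(C=7) replaces the equation C := 3·E - 1 with the constant C = 7.
X = |C - E|  [with C=7, E=-1]  = 8
D = C + E - 2·X  [with C=7, E=-1, X=8]  = -10
Z = max(C, D) + 3  [with C=7, D=-10]  = 10

10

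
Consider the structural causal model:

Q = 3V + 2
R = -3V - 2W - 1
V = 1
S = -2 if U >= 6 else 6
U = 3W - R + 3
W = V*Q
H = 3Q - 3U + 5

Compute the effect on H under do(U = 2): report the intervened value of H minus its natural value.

90

The intervention breaks the incoming arrows to U: U = 3W - R + 3 no longer applies, and U = 2.
Q = 3V + 2  [with V=1]  = 5
H = 3Q - 3U + 5  [with Q=5, U=2]  = 14
Without intervention: Q = 3V + 2  [with V=1]  = 5; W = V*Q  [with V=1, Q=5]  = 5; R = -3V - 2W - 1  [with V=1, W=5]  = -14; U = 3W - R + 3  [with W=5, R=-14]  = 32; H = 3Q - 3U + 5  [with Q=5, U=32]  = -76.
Change = 14 − (-76) = 90.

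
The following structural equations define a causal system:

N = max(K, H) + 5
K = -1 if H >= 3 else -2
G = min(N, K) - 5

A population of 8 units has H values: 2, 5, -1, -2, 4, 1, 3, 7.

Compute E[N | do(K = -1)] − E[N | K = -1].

-2.25

Under do(K=-1), K's equation is replaced by K=-1 for every unit. Per-unit N: 7, 10, 4, 4, 9, 6, 8, 12. Mean = 7.5.
Conditioning on K=-1 selects the 4 unit(s) with H ∈ {5, 4, 3, 7}. Their N values: 10, 9, 8, 12. Mean = 9.75.
Difference = 7.5 − 9.75 = -2.25.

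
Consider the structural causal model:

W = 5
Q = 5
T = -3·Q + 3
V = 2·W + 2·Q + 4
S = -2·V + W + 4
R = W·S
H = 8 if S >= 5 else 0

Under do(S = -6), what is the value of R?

-30

The intervention breaks the incoming arrows to S: S = -2·V + W + 4 no longer applies, and S = -6.
R = W·S  [with W=5, S=-6]  = -30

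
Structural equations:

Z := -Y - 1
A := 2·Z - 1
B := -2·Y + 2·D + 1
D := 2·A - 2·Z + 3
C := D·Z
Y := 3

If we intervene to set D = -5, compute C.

20

Under do(D=-5), the mechanism D := 2·A - 2·Z + 3 is discarded; D is fixed at -5.
Z = -Y - 1  [with Y=3]  = -4
C = D·Z  [with D=-5, Z=-4]  = 20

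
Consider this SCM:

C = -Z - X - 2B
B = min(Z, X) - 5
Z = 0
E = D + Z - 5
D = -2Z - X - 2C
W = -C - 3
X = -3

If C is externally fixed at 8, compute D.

Intervening sets C = 8 and removes its equation (C = -Z - X - 2B).
D = -2Z - X - 2C  [with Z=0, X=-3, C=8]  = -13

-13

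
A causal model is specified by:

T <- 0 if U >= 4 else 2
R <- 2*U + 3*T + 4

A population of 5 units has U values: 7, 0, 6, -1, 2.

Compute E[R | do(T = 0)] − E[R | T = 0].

do(T=0) breaks T's dependence on U. With T=0 fixed, R across the units is 18, 4, 16, 2, 8, mean 9.6.
Conditioning on T=0 selects the 2 unit(s) with U ∈ {7, 6}. Their R values: 18, 16. Mean = 17.
Difference = 9.6 − 17 = -7.4.

-7.4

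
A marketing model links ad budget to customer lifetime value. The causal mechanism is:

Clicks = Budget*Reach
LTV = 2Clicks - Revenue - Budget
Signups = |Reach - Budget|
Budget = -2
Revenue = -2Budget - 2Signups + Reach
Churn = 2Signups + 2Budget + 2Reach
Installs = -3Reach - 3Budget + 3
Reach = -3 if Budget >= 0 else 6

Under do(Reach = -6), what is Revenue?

-10

Under do(Reach=-6), the mechanism Reach = -3 if Budget >= 0 else 6 is discarded; Reach is fixed at -6.
Signups = |Reach - Budget|  [with Reach=-6, Budget=-2]  = 4
Revenue = -2Budget - 2Signups + Reach  [with Budget=-2, Signups=4, Reach=-6]  = -10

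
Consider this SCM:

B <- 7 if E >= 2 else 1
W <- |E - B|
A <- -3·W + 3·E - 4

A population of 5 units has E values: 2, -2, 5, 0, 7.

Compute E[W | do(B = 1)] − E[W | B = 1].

The intervention sets B=1 in all 5 units regardless of E. Recomputing W per unit gives 1, 3, 4, 1, 6; average 3.
Conditioning on B=1 selects the 2 unit(s) with E ∈ {-2, 0}. Their W values: 3, 1. Mean = 2.
Difference = 3 − 2 = 1.

1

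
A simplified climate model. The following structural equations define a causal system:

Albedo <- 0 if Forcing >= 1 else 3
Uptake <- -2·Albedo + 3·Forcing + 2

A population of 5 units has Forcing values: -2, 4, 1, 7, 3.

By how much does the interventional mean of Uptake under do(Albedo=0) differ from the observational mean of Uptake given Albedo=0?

-3.45

Under do(Albedo=0), Albedo's equation is replaced by Albedo=0 for every unit. Per-unit Uptake: -4, 14, 5, 23, 11. Mean = 9.8.
Conditioning on Albedo=0 selects the 4 unit(s) with Forcing ∈ {4, 1, 7, 3}. Their Uptake values: 14, 5, 23, 11. Mean = 13.25.
Difference = 9.8 − 13.25 = -3.45.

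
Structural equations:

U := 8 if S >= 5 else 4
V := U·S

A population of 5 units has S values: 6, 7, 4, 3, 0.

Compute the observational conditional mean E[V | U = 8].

E[V|U=8] averages over only the 2 units with U=8 (S = 6, 7): V = 48, 56, mean 52.

52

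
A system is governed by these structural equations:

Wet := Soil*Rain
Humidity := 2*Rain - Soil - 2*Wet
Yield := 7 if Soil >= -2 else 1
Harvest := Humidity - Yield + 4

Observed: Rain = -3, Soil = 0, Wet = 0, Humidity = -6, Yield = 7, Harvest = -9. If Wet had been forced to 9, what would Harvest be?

-27

The intervention breaks the incoming arrows to Wet: Wet := Soil*Rain no longer applies, and Wet = 9.
Humidity = 2*Rain - Soil - 2*Wet  [with Rain=-3, Soil=0, Wet=9]  = -24
Yield = 7 if Soil >= -2 else 1  [with Soil=0]  = 7
Harvest = Humidity - Yield + 4  [with Humidity=-24, Yield=7]  = -27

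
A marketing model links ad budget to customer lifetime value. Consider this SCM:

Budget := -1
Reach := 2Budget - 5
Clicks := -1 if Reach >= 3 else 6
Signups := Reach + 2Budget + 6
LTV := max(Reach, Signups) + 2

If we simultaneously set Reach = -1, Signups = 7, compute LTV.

9

Setting Reach = -1, Signups = 7 by intervention discards those variables' equations.
LTV = max(Reach, Signups) + 2  [with Reach=-1, Signups=7]  = 9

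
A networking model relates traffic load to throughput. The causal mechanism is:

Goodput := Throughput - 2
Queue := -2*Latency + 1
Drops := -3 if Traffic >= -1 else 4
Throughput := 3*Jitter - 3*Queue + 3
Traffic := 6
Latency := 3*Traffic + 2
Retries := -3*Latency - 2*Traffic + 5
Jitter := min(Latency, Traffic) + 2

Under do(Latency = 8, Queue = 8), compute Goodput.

1

The joint intervention fixes Latency = 8, Queue = 8, removing each variable's own equation.
Jitter = min(Latency, Traffic) + 2  [with Latency=8, Traffic=6]  = 8
Throughput = 3*Jitter - 3*Queue + 3  [with Jitter=8, Queue=8]  = 3
Goodput = Throughput - 2  [with Throughput=3]  = 1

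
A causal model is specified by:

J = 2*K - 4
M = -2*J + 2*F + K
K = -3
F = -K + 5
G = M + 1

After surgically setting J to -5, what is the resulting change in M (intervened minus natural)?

The intervention breaks the incoming arrows to J: J = 2*K - 4 no longer applies, and J = -5.
F = -K + 5  [with K=-3]  = 8
M = -2*J + 2*F + K  [with J=-5, F=8, K=-3]  = 23
Without intervention: F = -K + 5  [with K=-3]  = 8; J = 2*K - 4  [with K=-3]  = -10; M = -2*J + 2*F + K  [with J=-10, F=8, K=-3]  = 33.
Change = 23 − 33 = -10.

-10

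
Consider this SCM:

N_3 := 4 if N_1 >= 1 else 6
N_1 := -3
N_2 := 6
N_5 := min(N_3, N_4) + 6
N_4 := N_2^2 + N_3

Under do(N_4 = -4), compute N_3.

Under do(N_4=-4), the mechanism N_4 := N_2^2 + N_3 is discarded; N_4 is fixed at -4.
Since N_3 is not a descendant of the intervened variable, it is unaffected.
N_3 = 4 if N_1 >= 1 else 6  [with N_1=-3]  = 6

6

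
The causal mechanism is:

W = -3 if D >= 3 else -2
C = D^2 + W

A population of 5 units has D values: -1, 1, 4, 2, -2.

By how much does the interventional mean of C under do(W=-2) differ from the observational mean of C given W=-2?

2.7

Under do(W=-2), W's equation is replaced by W=-2 for every unit. Per-unit C: -1, -1, 14, 2, 2. Mean = 3.2.
E[C|W=-2] averages over only the 4 units with W=-2 (D = -1, 1, 2, -2): C = -1, -1, 2, 2, mean 0.5.
Difference = 3.2 − 0.5 = 2.7.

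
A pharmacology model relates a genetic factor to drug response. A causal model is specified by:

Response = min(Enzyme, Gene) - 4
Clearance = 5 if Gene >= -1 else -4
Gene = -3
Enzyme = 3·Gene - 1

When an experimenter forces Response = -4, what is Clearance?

The intervention breaks the incoming arrows to Response: Response = min(Enzyme, Gene) - 4 no longer applies, and Response = -4.
Clearance is not downstream of the intervention, so its value is determined by the original equations.
Clearance = 5 if Gene >= -1 else -4  [with Gene=-3]  = -4

-4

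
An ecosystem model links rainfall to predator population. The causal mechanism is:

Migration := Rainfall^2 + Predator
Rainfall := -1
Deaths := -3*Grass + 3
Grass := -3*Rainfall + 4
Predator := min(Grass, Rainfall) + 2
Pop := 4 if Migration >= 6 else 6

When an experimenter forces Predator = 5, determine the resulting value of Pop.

4

The intervention breaks the incoming arrows to Predator: Predator := min(Grass, Rainfall) + 2 no longer applies, and Predator = 5.
Migration = Rainfall^2 + Predator  [with Rainfall=-1, Predator=5]  = 6
Pop = 4 if Migration >= 6 else 6  [with Migration=6]  = 4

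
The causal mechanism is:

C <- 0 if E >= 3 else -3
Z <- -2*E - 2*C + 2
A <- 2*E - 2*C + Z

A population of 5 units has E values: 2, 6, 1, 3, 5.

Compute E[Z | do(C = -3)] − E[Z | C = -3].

-3.8

Under do(C=-3), C's equation is replaced by C=-3 for every unit. Per-unit Z: 4, -4, 6, 2, -2. Mean = 1.2.
Conditioning on C=-3 selects the 2 unit(s) with E ∈ {2, 1}. Their Z values: 4, 6. Mean = 5.
Difference = 1.2 − 5 = -3.8.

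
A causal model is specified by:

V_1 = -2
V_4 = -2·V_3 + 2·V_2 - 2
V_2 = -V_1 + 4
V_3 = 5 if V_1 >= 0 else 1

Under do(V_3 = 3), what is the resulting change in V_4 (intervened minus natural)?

-4

The intervention breaks the incoming arrows to V_3: V_3 = 5 if V_1 >= 0 else 1 no longer applies, and V_3 = 3.
V_2 = -V_1 + 4  [with V_1=-2]  = 6
V_4 = -2·V_3 + 2·V_2 - 2  [with V_3=3, V_2=6]  = 4
Without intervention: V_2 = -V_1 + 4  [with V_1=-2]  = 6; V_3 = 5 if V_1 >= 0 else 1  [with V_1=-2]  = 1; V_4 = -2·V_3 + 2·V_2 - 2  [with V_3=1, V_2=6]  = 8.
Change = 4 − 8 = -4.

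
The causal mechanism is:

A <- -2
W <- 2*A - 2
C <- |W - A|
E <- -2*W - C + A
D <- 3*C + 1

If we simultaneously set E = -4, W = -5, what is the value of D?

10

The joint intervention fixes E = -4, W = -5, removing each variable's own equation.
C = |W - A|  [with W=-5, A=-2]  = 3
D = 3*C + 1  [with C=3]  = 10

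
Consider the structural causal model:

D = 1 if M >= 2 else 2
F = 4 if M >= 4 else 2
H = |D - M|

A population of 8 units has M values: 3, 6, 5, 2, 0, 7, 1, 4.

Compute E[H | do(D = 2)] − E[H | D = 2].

0.75

Every unit gets D=2 under the intervention. H values become 1, 4, 3, 0, 2, 5, 1, 2; E[H|do(D=2)] = 2.25.
Conditioning on D=2 selects the 2 unit(s) with M ∈ {0, 1}. Their H values: 2, 1. Mean = 1.5.
Difference = 2.25 − 1.5 = 0.75.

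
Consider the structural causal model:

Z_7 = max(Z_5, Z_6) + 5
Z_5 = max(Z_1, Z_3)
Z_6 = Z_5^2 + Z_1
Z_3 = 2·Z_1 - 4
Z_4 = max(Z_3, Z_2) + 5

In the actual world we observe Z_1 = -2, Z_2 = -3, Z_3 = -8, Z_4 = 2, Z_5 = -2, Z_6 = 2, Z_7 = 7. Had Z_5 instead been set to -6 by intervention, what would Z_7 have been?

39

Under do(Z_5=-6), the mechanism Z_5 = max(Z_1, Z_3) is discarded; Z_5 is fixed at -6.
Z_6 = Z_5^2 + Z_1  [with Z_5=-6, Z_1=-2]  = 34
Z_7 = max(Z_5, Z_6) + 5  [with Z_5=-6, Z_6=34]  = 39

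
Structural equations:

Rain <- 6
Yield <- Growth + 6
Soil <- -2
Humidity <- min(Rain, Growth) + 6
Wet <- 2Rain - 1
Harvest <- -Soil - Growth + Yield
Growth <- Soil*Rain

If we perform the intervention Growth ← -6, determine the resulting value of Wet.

Under do(Growth=-6), the mechanism Growth <- Soil*Rain is discarded; Growth is fixed at -6.
Since Wet is not a descendant of the intervened variable, it is unaffected.
Wet = 2Rain - 1  [with Rain=6]  = 11

11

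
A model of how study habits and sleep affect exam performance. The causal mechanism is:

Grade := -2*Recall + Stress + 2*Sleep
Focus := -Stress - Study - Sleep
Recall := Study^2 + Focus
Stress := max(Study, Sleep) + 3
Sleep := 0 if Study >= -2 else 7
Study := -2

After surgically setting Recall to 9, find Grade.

The intervention breaks the incoming arrows to Recall: Recall := Study^2 + Focus no longer applies, and Recall = 9.
Sleep = 0 if Study >= -2 else 7  [with Study=-2]  = 0
Stress = max(Study, Sleep) + 3  [with Study=-2, Sleep=0]  = 3
Grade = -2*Recall + Stress + 2*Sleep  [with Recall=9, Stress=3, Sleep=0]  = -15

-15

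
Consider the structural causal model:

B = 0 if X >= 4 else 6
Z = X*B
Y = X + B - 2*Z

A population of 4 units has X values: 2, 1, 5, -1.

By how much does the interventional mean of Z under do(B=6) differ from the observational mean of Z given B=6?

6.5

Every unit gets B=6 under the intervention. Z values become 12, 6, 30, -6; E[Z|do(B=6)] = 10.5.
E[Z|B=6] averages over only the 3 units with B=6 (X = 2, 1, -1): Z = 12, 6, -6, mean 4.
Difference = 10.5 − 4 = 6.5.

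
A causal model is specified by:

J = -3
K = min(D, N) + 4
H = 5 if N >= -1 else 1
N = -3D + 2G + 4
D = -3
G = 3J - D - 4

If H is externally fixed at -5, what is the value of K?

-3

The intervention breaks the incoming arrows to H: H = 5 if N >= -1 else 1 no longer applies, and H = -5.
Since K is not a descendant of the intervened variable, it is unaffected.
G = 3J - D - 4  [with J=-3, D=-3]  = -10
N = -3D + 2G + 4  [with D=-3, G=-10]  = -7
K = min(D, N) + 4  [with D=-3, N=-7]  = -3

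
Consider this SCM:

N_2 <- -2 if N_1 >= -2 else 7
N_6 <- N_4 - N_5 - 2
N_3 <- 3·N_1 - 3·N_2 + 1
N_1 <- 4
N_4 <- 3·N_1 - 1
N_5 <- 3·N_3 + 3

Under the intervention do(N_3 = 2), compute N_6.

0

The intervention breaks the incoming arrows to N_3: N_3 <- 3·N_1 - 3·N_2 + 1 no longer applies, and N_3 = 2.
N_4 = 3·N_1 - 1  [with N_1=4]  = 11
N_5 = 3·N_3 + 3  [with N_3=2]  = 9
N_6 = N_4 - N_5 - 2  [with N_4=11, N_5=9]  = 0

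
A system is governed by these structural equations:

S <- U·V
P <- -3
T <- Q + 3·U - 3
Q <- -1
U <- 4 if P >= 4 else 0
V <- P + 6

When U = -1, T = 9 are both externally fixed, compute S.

The joint intervention fixes U = -1, T = 9, removing each variable's own equation.
V = P + 6  [with P=-3]  = 3
S = U·V  [with U=-1, V=3]  = -3

-3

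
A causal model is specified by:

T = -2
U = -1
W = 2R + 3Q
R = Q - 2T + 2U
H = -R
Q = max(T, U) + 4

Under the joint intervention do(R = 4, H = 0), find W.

17

Setting R = 4, H = 0 by intervention discards those variables' equations.
Q = max(T, U) + 4  [with T=-2, U=-1]  = 3
W = 2R + 3Q  [with R=4, Q=3]  = 17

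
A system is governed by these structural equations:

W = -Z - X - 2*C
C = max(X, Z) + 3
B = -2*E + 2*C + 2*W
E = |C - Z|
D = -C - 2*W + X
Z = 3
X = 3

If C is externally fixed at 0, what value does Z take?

3

Under do(C=0), the mechanism C = max(X, Z) + 3 is discarded; C is fixed at 0.
Z is not downstream of the intervention, so its value is determined by the original equations.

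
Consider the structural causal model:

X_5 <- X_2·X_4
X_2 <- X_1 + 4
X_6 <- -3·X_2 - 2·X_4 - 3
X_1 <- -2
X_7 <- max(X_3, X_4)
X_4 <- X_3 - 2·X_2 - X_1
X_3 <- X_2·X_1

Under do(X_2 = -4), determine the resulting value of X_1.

Under do(X_2=-4), the mechanism X_2 <- X_1 + 4 is discarded; X_2 is fixed at -4.
X_1 is not downstream of the intervention, so its value is determined by the original equations.

-2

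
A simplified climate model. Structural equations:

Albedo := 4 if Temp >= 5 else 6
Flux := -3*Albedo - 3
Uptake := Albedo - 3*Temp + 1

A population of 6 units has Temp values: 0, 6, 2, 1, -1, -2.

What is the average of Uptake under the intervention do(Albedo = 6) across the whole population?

do(Albedo=6) breaks Albedo's dependence on Temp. With Albedo=6 fixed, Uptake across the units is 7, -11, 1, 4, 10, 13, mean 4.

4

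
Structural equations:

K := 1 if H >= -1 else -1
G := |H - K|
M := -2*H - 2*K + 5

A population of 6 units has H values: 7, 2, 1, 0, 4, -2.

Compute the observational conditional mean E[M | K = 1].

-2.6

E[M|K=1] averages over only the 5 units with K=1 (H = 7, 2, 1, 0, 4): M = -11, -1, 1, 3, -5, mean -2.6.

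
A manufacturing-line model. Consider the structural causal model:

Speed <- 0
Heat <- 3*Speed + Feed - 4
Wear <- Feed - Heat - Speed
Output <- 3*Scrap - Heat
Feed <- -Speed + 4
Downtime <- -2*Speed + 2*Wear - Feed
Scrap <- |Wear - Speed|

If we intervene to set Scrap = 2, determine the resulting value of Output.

6

The intervention breaks the incoming arrows to Scrap: Scrap <- |Wear - Speed| no longer applies, and Scrap = 2.
Feed = -Speed + 4  [with Speed=0]  = 4
Heat = 3*Speed + Feed - 4  [with Speed=0, Feed=4]  = 0
Output = 3*Scrap - Heat  [with Scrap=2, Heat=0]  = 6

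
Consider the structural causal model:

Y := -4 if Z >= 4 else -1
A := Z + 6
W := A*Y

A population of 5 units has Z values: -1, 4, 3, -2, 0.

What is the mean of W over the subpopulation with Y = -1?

-6

Observing Y=-1 restricts to units where Y's equation naturally yields -1: Z ∈ {-1, 3, -2, 0}. In that subpopulation W = -5, -9, -4, -6, mean -6.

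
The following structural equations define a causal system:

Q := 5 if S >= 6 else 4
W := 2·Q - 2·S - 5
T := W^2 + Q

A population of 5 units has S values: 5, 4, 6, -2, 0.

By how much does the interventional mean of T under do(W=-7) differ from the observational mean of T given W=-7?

Every unit gets W=-7 under the intervention. T values become 53, 53, 54, 53, 53; E[T|do(W=-7)] = 53.2.
Observing W=-7 restricts to units where W's equation naturally yields -7: S ∈ {5, 6}. In that subpopulation T = 53, 54, mean 53.5.
Difference = 53.2 − 53.5 = -0.3.

-0.3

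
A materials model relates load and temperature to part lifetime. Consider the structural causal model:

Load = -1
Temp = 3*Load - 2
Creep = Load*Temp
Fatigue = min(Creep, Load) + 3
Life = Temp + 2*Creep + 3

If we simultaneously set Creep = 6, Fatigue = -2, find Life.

Setting Creep = 6, Fatigue = -2 by intervention discards those variables' equations.
Temp = 3*Load - 2  [with Load=-1]  = -5
Life = Temp + 2*Creep + 3  [with Temp=-5, Creep=6]  = 10

10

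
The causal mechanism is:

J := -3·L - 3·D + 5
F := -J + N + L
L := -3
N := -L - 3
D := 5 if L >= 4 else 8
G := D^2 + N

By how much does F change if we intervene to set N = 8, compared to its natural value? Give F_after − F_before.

Under do(N=8), the mechanism N := -L - 3 is discarded; N is fixed at 8.
D = 5 if L >= 4 else 8  [with L=-3]  = 8
J = -3·L - 3·D + 5  [with L=-3, D=8]  = -10
F = -J + N + L  [with J=-10, N=8, L=-3]  = 15
Without intervention: N = -L - 3  [with L=-3]  = 0; D = 5 if L >= 4 else 8  [with L=-3]  = 8; J = -3·L - 3·D + 5  [with L=-3, D=8]  = -10; F = -J + N + L  [with J=-10, N=0, L=-3]  = 7.
Change = 15 − 7 = 8.

8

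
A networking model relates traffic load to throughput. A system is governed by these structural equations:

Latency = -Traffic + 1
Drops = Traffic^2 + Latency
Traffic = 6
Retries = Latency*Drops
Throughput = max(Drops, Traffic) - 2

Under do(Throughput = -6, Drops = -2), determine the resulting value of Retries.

Under do(Throughput = -6, Drops = -2), each intervened variable's structural equation is replaced by its fixed value.
Latency = -Traffic + 1  [with Traffic=6]  = -5
Retries = Latency*Drops  [with Latency=-5, Drops=-2]  = 10

10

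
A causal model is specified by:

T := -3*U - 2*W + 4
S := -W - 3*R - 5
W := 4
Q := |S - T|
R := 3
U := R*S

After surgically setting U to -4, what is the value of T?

8

Intervening sets U = -4 and removes its equation (U := R*S).
T = -3*U - 2*W + 4  [with U=-4, W=4]  = 8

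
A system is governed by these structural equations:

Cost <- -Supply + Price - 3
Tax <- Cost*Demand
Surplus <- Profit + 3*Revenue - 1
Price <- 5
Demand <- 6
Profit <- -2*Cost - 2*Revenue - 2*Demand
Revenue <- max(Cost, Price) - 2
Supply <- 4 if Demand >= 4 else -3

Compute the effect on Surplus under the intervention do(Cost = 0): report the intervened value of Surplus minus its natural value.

-4

do(Cost=0) replaces the equation Cost <- -Supply + Price - 3 with the constant Cost = 0.
Revenue = max(Cost, Price) - 2  [with Cost=0, Price=5]  = 3
Profit = -2*Cost - 2*Revenue - 2*Demand  [with Cost=0, Revenue=3, Demand=6]  = -18
Surplus = Profit + 3*Revenue - 1  [with Profit=-18, Revenue=3]  = -10
Without intervention: Supply = 4 if Demand >= 4 else -3  [with Demand=6]  = 4; Cost = -Supply + Price - 3  [with Supply=4, Price=5]  = -2; Revenue = max(Cost, Price) - 2  [with Cost=-2, Price=5]  = 3; Profit = -2*Cost - 2*Revenue - 2*Demand  [with Cost=-2, Revenue=3, Demand=6]  = -14; Surplus = Profit + 3*Revenue - 1  [with Profit=-14, Revenue=3]  = -6.
Change = -10 − (-6) = -4.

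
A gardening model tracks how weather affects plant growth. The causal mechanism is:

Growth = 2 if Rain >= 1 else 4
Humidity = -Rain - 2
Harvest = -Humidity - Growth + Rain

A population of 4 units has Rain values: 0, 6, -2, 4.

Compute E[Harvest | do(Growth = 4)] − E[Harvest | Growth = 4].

The intervention sets Growth=4 in all 4 units regardless of Rain. Recomputing Harvest per unit gives -2, 10, -6, 6; average 2.
Conditioning on Growth=4 selects the 2 unit(s) with Rain ∈ {0, -2}. Their Harvest values: -2, -6. Mean = -4.
Difference = 2 − (-4) = 6.

6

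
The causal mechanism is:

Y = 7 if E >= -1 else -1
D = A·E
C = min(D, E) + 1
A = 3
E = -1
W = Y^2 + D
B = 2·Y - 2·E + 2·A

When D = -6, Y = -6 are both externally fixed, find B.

Setting D = -6, Y = -6 by intervention discards those variables' equations.
B = 2·Y - 2·E + 2·A  [with Y=-6, E=-1, A=3]  = -4

-4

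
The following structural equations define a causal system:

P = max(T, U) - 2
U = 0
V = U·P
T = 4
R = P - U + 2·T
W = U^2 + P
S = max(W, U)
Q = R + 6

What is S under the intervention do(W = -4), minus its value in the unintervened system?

Intervening sets W = -4 and removes its equation (W = U^2 + P).
S = max(W, U)  [with W=-4, U=0]  = 0
Without intervention: P = max(T, U) - 2  [with T=4, U=0]  = 2; W = U^2 + P  [with U=0, P=2]  = 2; S = max(W, U)  [with W=2, U=0]  = 2.
Change = 0 − 2 = -2.

-2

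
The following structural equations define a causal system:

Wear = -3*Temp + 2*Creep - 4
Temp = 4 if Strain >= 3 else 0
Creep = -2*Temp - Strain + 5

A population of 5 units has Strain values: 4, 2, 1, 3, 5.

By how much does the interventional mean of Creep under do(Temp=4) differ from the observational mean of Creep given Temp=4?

1

do(Temp=4) breaks Temp's dependence on Strain. With Temp=4 fixed, Creep across the units is -7, -5, -4, -6, -8, mean -6.
Conditioning on Temp=4 selects the 3 unit(s) with Strain ∈ {4, 3, 5}. Their Creep values: -7, -6, -8. Mean = -7.
Difference = -6 − (-7) = 1.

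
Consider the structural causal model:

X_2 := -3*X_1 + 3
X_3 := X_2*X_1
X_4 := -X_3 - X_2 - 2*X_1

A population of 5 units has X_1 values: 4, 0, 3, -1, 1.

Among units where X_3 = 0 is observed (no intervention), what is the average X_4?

Conditioning on X_3=0 selects the 2 unit(s) with X_1 ∈ {0, 1}. Their X_4 values: -3, -2. Mean = -2.5.

-2.5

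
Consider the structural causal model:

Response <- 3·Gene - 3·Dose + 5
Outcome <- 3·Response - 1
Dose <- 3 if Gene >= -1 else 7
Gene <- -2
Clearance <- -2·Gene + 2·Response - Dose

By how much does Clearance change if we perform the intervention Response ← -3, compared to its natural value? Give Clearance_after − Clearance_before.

38

The intervention breaks the incoming arrows to Response: Response <- 3·Gene - 3·Dose + 5 no longer applies, and Response = -3.
Dose = 3 if Gene >= -1 else 7  [with Gene=-2]  = 7
Clearance = -2·Gene + 2·Response - Dose  [with Gene=-2, Response=-3, Dose=7]  = -9
Without intervention: Dose = 3 if Gene >= -1 else 7  [with Gene=-2]  = 7; Response = 3·Gene - 3·Dose + 5  [with Gene=-2, Dose=7]  = -22; Clearance = -2·Gene + 2·Response - Dose  [with Gene=-2, Response=-22, Dose=7]  = -47.
Change = -9 − (-47) = 38.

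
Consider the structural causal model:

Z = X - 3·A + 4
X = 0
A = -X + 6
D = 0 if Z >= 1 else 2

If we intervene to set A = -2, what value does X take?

0

Under do(A=-2), the mechanism A = -X + 6 is discarded; A is fixed at -2.
X is not downstream of the intervention, so its value is determined by the original equations.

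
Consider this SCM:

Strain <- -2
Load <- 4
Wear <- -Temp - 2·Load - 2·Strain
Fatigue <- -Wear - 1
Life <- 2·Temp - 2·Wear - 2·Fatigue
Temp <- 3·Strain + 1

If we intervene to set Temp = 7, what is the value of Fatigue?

do(Temp=7) replaces the equation Temp <- 3·Strain + 1 with the constant Temp = 7.
Wear = -Temp - 2·Load - 2·Strain  [with Temp=7, Load=4, Strain=-2]  = -11
Fatigue = -Wear - 1  [with Wear=-11]  = 10

10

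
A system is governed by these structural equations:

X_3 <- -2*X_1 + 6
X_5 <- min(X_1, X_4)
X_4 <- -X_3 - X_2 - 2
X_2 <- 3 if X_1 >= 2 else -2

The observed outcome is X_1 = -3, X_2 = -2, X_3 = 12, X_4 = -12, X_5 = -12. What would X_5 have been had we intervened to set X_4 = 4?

Intervening sets X_4 = 4 and removes its equation (X_4 <- -X_3 - X_2 - 2).
X_5 = min(X_1, X_4)  [with X_1=-3, X_4=4]  = -3

-3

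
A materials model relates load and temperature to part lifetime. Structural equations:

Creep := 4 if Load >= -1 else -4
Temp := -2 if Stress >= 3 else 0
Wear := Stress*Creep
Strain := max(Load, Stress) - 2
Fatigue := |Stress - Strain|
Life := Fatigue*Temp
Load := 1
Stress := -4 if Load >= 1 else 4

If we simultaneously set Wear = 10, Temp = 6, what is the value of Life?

Under do(Wear = 10, Temp = 6), each intervened variable's structural equation is replaced by its fixed value.
Stress = -4 if Load >= 1 else 4  [with Load=1]  = -4
Strain = max(Load, Stress) - 2  [with Load=1, Stress=-4]  = -1
Fatigue = |Stress - Strain|  [with Stress=-4, Strain=-1]  = 3
Life = Fatigue*Temp  [with Fatigue=3, Temp=6]  = 18

18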